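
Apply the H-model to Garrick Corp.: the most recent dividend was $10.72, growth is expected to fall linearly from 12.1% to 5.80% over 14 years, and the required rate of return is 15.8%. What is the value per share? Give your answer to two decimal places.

$160.69

H-model: P₀ = D₀[(1+g_L) + H(g_S−g_L)]/(r−g_L), with H = 14/2 = 7.
P₀ = 10.72 × [(1+0.058) + 7×(0.121−0.058)] / (0.158−0.058)
   = 10.72 × 1.4990 / 0.1 = 160.6928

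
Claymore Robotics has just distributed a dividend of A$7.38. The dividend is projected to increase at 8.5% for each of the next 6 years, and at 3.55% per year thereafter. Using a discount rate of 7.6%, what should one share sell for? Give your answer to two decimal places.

A$243.96

Two-stage DDM. Project D₁…D_6 at 0.085, terminal growth 0.0355, discount at r = 0.076.
D_1 = 8.0073
D_2 = 8.6879
D_3 = 9.4264
D_4 = 10.2276
D_5 = 11.0970
D_6 = 12.0402
Terminal value at t=6: TV = D_7/(r−g) = 12.4677/(0.076−0.0355) = 307.8434
P₀ = 8.0073/(1+0.076)^1 + 8.6879/(1+0.076)^2 + 9.4264/(1+0.076)^3 + 10.2276/(1+0.076)^4 + 11.0970/(1+0.076)^5 + 12.0402/(1+0.076)^6 + 307.8434/(1+0.076)^6 = 243.9555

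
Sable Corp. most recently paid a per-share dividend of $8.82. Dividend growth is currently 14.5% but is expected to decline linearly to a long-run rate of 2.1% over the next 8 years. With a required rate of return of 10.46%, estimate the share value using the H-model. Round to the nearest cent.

H-model: P₀ = D₀[(1+g_L) + H(g_S−g_L)]/(r−g_L), with H = 8/2 = 4.
P₀ = 8.82 × [(1+0.021) + 4×(0.145−0.021)] / (0.1046−0.021)
   = 8.82 × 1.5170 / 0.0836 = 160.0471

$160.05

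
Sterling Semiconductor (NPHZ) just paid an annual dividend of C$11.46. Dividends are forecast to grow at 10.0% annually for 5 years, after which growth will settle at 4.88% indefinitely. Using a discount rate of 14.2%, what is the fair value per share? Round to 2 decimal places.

Two-stage DDM. Project D₁…D_5 at 0.1, terminal growth 0.0488, discount at r = 0.142.
D_1 = 12.6060
D_2 = 13.8666
D_3 = 15.2533
D_4 = 16.7786
D_5 = 18.4564
Terminal value at t=5: TV = D_6/(r−g) = 19.3571/(0.142−0.0488) = 207.6944
P₀ = 12.6060/(1+0.142)^1 + 13.8666/(1+0.142)^2 + 15.2533/(1+0.142)^3 + 16.7786/(1+0.142)^4 + 18.4564/(1+0.142)^5 + 207.6944/(1+0.142)^5 = 158.2082

C$158.21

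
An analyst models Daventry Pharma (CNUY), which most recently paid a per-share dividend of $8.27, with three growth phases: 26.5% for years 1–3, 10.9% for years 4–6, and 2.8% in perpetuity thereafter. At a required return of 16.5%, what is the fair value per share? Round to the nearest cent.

Three-stage DDM. Project D₁…D_6; terminal Gordon value at t=6 with g = 0.028; discount at r = 0.165.
D_1 = 10.4616
D_2 = 13.2339
D_3 = 16.7408
D_4 = 18.5656
D_5 = 20.5892
D_6 = 22.8335
TV_6 = 23.4728/(0.165−0.028) = 171.3343
P₀ = Σ Dₜ/(1+r)ᵗ + TV_6/(1+r)^6 = 126.6555

$126.66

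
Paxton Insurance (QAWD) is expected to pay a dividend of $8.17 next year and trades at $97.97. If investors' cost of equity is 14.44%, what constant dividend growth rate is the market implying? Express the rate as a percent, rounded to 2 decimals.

6.10%

From P₀ = D₁/(r − g), the implied growth is g = r − D₁/P₀.
g = 0.1444 − 8.17/97.97 = 0.1444 − 0.08339 = 0.06101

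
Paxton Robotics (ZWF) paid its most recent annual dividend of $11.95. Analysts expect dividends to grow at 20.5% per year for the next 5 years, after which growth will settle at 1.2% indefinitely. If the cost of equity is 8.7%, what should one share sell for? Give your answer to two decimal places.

Two-stage DDM. Project D₁…D_5 at 0.205, terminal growth 0.012, discount at r = 0.087.
D_1 = 14.3997
D_2 = 17.3517
D_3 = 20.9088
D_4 = 25.1951
D_5 = 30.3601
Terminal value at t=5: TV = D_6/(r−g) = 30.7244/(0.087−0.012) = 409.6589
P₀ = 14.3997/(1+0.087)^1 + 17.3517/(1+0.087)^2 + 20.9088/(1+0.087)^3 + 25.1951/(1+0.087)^4 + 30.3601/(1+0.087)^5 + 409.6589/(1+0.087)^5 = 352.2091

$352.21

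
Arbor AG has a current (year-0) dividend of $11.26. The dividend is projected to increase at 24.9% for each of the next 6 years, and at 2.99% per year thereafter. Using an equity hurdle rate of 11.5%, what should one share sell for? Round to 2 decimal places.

$371.64

Two-stage DDM. Project D₁…D_6 at 0.249, terminal growth 0.0299, discount at r = 0.115.
D_1 = 14.0637
D_2 = 17.5656
D_3 = 21.9394
D_4 = 27.4024
D_5 = 34.2256
D_6 = 42.7477
Terminal value at t=6: TV = D_7/(r−g) = 44.0259/(0.115−0.0299) = 517.3429
P₀ = 14.0637/(1+0.115)^1 + 17.5656/(1+0.115)^2 + 21.9394/(1+0.115)^3 + 27.4024/(1+0.115)^4 + 34.2256/(1+0.115)^5 + 42.7477/(1+0.115)^6 + 517.3429/(1+0.115)^6 = 371.6387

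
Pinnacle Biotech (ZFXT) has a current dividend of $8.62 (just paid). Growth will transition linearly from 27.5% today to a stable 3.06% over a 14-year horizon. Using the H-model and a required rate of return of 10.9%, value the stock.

H-model: P₀ = D₀[(1+g_L) + H(g_S−g_L)]/(r−g_L), with H = 14/2 = 7.
P₀ = 8.62 × [(1+0.0306) + 7×(0.275−0.0306)] / (0.109−0.0306)
   = 8.62 × 2.7414 / 0.0784 = 301.4141

$301.41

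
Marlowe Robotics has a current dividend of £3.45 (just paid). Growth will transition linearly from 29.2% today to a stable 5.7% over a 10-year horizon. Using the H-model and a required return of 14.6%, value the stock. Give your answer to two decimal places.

£86.52

H-model: P₀ = D₀[(1+g_L) + H(g_S−g_L)]/(r−g_L), with H = 10/2 = 5.
P₀ = 3.45 × [(1+0.057) + 5×(0.292−0.057)] / (0.146−0.057)
   = 3.45 × 2.2320 / 0.089 = 86.5213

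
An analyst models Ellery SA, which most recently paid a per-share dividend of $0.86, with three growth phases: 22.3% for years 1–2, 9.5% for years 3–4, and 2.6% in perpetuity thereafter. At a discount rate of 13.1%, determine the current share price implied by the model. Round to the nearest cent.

$13.06

Three-stage DDM. Project D₁…D_4; terminal Gordon value at t=4 with g = 0.026; discount at r = 0.131.
D_1 = 1.0518
D_2 = 1.2863
D_3 = 1.4085
D_4 = 1.5423
TV_4 = 1.5824/(0.131−0.026) = 15.0708
P₀ = Σ Dₜ/(1+r)ᵗ + TV_4/(1+r)^4 = 13.0623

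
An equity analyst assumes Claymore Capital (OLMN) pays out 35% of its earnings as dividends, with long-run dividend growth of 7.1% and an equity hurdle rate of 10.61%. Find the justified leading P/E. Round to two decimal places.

Justified leading P/E = b/(r−g) = 0.35/(0.1061−0.071) = 9.9715

9.97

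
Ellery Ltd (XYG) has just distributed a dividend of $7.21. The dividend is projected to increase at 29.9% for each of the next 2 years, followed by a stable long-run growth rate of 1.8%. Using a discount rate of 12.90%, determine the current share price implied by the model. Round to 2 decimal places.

$105.38

Two-stage DDM. Project D₁…D_2 at 0.299, terminal growth 0.018, discount at r = 0.129.
D_1 = 9.3658
D_2 = 12.1662
Terminal value at t=2: TV = D_3/(r−g) = 12.3852/(0.129−0.018) = 111.5779
P₀ = 9.3658/(1+0.129)^1 + 12.1662/(1+0.129)^2 + 111.5779/(1+0.129)^2 = 105.3772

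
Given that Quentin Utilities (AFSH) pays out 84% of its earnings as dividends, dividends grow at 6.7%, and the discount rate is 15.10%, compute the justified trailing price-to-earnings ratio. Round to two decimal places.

Justified trailing P/E = b(1+g)/(r−g) = 0.84×(1+0.067)/(0.151−0.067) = 10.6700

10.67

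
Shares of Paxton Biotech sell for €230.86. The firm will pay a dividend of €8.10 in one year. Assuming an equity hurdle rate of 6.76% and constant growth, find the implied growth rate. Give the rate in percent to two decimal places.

From P₀ = D₁/(r − g), the implied growth is g = r − D₁/P₀.
g = 0.0676 − 8.10/230.86 = 0.0676 − 0.03509 = 0.03251

3.25%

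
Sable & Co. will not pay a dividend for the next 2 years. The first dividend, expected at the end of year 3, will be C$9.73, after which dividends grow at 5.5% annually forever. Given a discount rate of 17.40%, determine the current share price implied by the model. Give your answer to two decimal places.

C$59.32

Deferred-dividend DDM. At t=2 the remaining stream is a growing perpetuity with first payment D_3 = 9.73.
V_2 = D_3/(r−g) = 9.73/(0.174−0.055) = 81.7647
P₀ = V_2/(1+r)^2 = 81.7647/(1+0.174)^2 = 59.3239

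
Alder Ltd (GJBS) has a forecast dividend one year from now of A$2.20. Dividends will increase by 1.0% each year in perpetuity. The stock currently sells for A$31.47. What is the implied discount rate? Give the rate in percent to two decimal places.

Rearranging the constant-growth DDM: r = D₁/P₀ + g.
r = 2.2000 / 31.47 + 0.01 = 0.06991 + 0.01 = 0.07991

7.99%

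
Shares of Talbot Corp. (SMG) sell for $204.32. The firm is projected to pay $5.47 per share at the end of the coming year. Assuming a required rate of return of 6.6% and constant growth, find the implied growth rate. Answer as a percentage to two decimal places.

From P₀ = D₁/(r − g), the implied growth is g = r − D₁/P₀.
g = 0.066 − 5.47/204.32 = 0.066 − 0.02677 = 0.03923

3.92%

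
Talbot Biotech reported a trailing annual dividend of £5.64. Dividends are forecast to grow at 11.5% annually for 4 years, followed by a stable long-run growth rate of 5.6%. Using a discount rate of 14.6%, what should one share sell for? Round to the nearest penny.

Two-stage DDM. Project D₁…D_4 at 0.115, terminal growth 0.056, discount at r = 0.146.
D_1 = 6.2886
D_2 = 7.0118
D_3 = 7.8181
D_4 = 8.7172
Terminal value at t=4: TV = D_5/(r−g) = 9.2054/(0.146−0.056) = 102.2822
P₀ = 6.2886/(1+0.146)^1 + 7.0118/(1+0.146)^2 + 7.8181/(1+0.146)^3 + 8.7172/(1+0.146)^4 + 102.2822/(1+0.146)^4 = 80.3760

£80.38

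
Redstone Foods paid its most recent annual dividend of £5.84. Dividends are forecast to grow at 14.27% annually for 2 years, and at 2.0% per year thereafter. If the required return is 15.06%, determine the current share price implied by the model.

Two-stage DDM. Project D₁…D_2 at 0.1427, terminal growth 0.02, discount at r = 0.1506.
D_1 = 6.6734
D_2 = 7.6257
Terminal value at t=2: TV = D_3/(r−g) = 7.7782/(0.1506−0.02) = 59.5572
P₀ = 6.6734/(1+0.1506)^1 + 7.6257/(1+0.1506)^2 + 59.5572/(1+0.1506)^2 = 56.5468

£56.55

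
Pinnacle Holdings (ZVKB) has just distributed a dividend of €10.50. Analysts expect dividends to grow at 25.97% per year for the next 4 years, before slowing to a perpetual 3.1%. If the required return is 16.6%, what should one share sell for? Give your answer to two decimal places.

Two-stage DDM. Project D₁…D_4 at 0.2597, terminal growth 0.031, discount at r = 0.166.
D_1 = 13.2269
D_2 = 16.6619
D_3 = 20.9889
D_4 = 26.4398
Terminal value at t=4: TV = D_5/(r−g) = 27.2594/(0.166−0.031) = 201.9216
P₀ = 13.2269/(1+0.166)^1 + 16.6619/(1+0.166)^2 + 20.9889/(1+0.166)^3 + 26.4398/(1+0.166)^4 + 201.9216/(1+0.166)^4 = 160.3853

€160.39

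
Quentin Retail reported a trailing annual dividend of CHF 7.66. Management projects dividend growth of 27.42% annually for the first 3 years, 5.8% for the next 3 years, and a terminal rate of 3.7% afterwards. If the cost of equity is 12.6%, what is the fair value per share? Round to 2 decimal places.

CHF 166.30

Three-stage DDM. Project D₁…D_6; terminal Gordon value at t=6 with g = 0.037; discount at r = 0.126.
D_1 = 9.7604
D_2 = 12.4367
D_3 = 15.8468
D_4 = 16.7659
D_5 = 17.7383
D_6 = 18.7672
TV_6 = 19.4615/(0.126−0.037) = 218.6691
P₀ = Σ Dₜ/(1+r)ᵗ + TV_6/(1+r)^6 = 166.3045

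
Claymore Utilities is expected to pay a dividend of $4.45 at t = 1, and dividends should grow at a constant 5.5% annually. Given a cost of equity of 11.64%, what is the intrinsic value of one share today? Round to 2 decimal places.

Gordon growth model: P₀ = D₁/(r − g), with D₁ = 4.45 given directly.
P₀ = 4.4500 / (0.1164 − 0.055) = 4.4500 / 0.0614 = 72.4756

$72.48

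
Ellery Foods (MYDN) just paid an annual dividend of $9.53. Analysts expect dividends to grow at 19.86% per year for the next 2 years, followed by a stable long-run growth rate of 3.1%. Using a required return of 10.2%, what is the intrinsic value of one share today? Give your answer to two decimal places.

$185.35

Two-stage DDM. Project D₁…D_2 at 0.1986, terminal growth 0.031, discount at r = 0.102.
D_1 = 11.4227
D_2 = 13.6912
Terminal value at t=2: TV = D_3/(r−g) = 14.1156/(0.102−0.031) = 198.8116
P₀ = 11.4227/(1+0.102)^1 + 13.6912/(1+0.102)^2 + 198.8116/(1+0.102)^2 = 185.3507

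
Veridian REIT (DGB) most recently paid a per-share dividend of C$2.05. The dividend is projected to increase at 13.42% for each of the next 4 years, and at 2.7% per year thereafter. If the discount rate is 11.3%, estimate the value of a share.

C$35.00

Two-stage DDM. Project D₁…D_4 at 0.1342, terminal growth 0.027, discount at r = 0.113.
D_1 = 2.3251
D_2 = 2.6371
D_3 = 2.9910
D_4 = 3.3924
Terminal value at t=4: TV = D_5/(r−g) = 3.4840/(0.113−0.027) = 40.5121
P₀ = 2.3251/(1+0.113)^1 + 2.6371/(1+0.113)^2 + 2.9910/(1+0.113)^3 + 3.3924/(1+0.113)^4 + 40.5121/(1+0.113)^4 = 34.9980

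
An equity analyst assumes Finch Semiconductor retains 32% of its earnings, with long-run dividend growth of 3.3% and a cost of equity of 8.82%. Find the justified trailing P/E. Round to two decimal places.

12.73

Payout ratio b = 1 − 0.32 = 0.68.
Justified trailing P/E = b(1+g)/(r−g) = 0.68×(1+0.033)/(0.0882−0.033) = 12.7254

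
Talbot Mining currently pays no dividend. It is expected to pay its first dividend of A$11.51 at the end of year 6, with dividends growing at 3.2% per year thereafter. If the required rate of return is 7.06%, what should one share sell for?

A$212.01

Deferred-dividend DDM. At t=5 the remaining stream is a growing perpetuity with first payment D_6 = 11.51.
V_5 = D_6/(r−g) = 11.51/(0.0706−0.032) = 298.1865
P₀ = V_5/(1+r)^5 = 298.1865/(1+0.0706)^5 = 212.0078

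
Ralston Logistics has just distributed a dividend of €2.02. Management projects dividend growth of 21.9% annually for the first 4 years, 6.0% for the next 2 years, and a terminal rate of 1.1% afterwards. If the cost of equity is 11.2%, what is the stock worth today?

Three-stage DDM. Project D₁…D_6; terminal Gordon value at t=6 with g = 0.011; discount at r = 0.112.
D_1 = 2.4624
D_2 = 3.0016
D_3 = 3.6590
D_4 = 4.4603
D_5 = 4.7279
D_6 = 5.0116
TV_6 = 5.0667/(0.112−0.011) = 50.1658
P₀ = Σ Dₜ/(1+r)ᵗ + TV_6/(1+r)^6 = 42.1837

€42.18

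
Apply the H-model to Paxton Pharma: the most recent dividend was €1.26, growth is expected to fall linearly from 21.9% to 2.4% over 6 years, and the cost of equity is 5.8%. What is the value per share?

H-model: P₀ = D₀[(1+g_L) + H(g_S−g_L)]/(r−g_L), with H = 6/2 = 3.
P₀ = 1.26 × [(1+0.024) + 3×(0.219−0.024)] / (0.058−0.024)
   = 1.26 × 1.6090 / 0.034 = 59.6276

€59.63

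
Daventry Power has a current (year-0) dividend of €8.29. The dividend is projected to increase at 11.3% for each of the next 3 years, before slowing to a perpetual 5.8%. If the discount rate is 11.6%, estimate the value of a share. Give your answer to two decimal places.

€174.74

Two-stage DDM. Project D₁…D_3 at 0.113, terminal growth 0.058, discount at r = 0.116.
D_1 = 9.2268
D_2 = 10.2694
D_3 = 11.4298
Terminal value at t=3: TV = D_4/(r−g) = 12.0928/(0.116−0.058) = 208.4960
P₀ = 9.2268/(1+0.116)^1 + 10.2694/(1+0.116)^2 + 11.4298/(1+0.116)^3 + 208.4960/(1+0.116)^3 = 174.7413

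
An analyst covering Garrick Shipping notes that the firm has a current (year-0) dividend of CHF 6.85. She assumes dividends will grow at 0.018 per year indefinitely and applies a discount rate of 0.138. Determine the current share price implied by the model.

CHF 58.11

Gordon growth model: P₀ = D₁/(r − g). D₁ = 6.85 × (1 + 0.018) = 6.9733.
P₀ = 6.9733 / (0.138 − 0.018) = 6.9733 / 0.12 = 58.1108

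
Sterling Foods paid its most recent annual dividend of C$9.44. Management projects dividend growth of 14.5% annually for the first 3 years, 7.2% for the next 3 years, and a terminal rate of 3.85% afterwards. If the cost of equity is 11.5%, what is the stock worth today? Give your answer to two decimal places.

C$181.56

Three-stage DDM. Project D₁…D_6; terminal Gordon value at t=6 with g = 0.0385; discount at r = 0.115.
D_1 = 10.8088
D_2 = 12.3761
D_3 = 14.1706
D_4 = 15.1909
D_5 = 16.2846
D_6 = 17.4571
TV_6 = 18.1292/(0.115−0.0385) = 236.9834
P₀ = Σ Dₜ/(1+r)ᵗ + TV_6/(1+r)^6 = 181.5642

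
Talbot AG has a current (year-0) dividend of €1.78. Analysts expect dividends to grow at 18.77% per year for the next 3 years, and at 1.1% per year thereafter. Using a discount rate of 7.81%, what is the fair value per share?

Two-stage DDM. Project D₁…D_3 at 0.1877, terminal growth 0.011, discount at r = 0.0781.
D_1 = 2.1141
D_2 = 2.5109
D_3 = 2.9822
Terminal value at t=3: TV = D_4/(r−g) = 3.0150/(0.0781−0.011) = 44.9334
P₀ = 2.1141/(1+0.0781)^1 + 2.5109/(1+0.0781)^2 + 2.9822/(1+0.0781)^3 + 44.9334/(1+0.0781)^3 = 42.3597

€42.36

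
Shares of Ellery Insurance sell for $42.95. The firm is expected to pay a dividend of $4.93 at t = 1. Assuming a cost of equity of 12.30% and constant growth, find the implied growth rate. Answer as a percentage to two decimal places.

0.82%

From P₀ = D₁/(r − g), the implied growth is g = r − D₁/P₀.
g = 0.123 − 4.93/42.95 = 0.123 − 0.11478 = 0.00822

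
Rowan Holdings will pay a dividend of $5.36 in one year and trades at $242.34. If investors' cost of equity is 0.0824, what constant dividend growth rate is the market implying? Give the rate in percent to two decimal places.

6.03%

From P₀ = D₁/(r − g), the implied growth is g = r − D₁/P₀.
g = 0.0824 − 5.36/242.34 = 0.0824 − 0.02212 = 0.06028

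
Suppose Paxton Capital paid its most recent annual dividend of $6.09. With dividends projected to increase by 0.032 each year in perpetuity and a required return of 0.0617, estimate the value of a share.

$211.61

Gordon growth model: P₀ = D₁/(r − g). D₁ = 6.09 × (1 + 0.032) = 6.2849.
P₀ = 6.2849 / (0.0617 − 0.032) = 6.2849 / 0.0297 = 211.6121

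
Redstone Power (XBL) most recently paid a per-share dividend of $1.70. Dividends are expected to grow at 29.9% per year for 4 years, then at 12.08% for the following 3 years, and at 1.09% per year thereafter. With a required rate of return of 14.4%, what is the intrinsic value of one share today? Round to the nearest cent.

$37.76

Three-stage DDM. Project D₁…D_7; terminal Gordon value at t=7 with g = 0.0109; discount at r = 0.144.
D_1 = 2.2083
D_2 = 2.8686
D_3 = 3.7263
D_4 = 4.8404
D_5 = 5.4252
D_6 = 6.0805
D_7 = 6.8151
TV_7 = 6.8893/(0.144−0.0109) = 51.7607
P₀ = Σ Dₜ/(1+r)ᵗ + TV_7/(1+r)^7 = 37.7605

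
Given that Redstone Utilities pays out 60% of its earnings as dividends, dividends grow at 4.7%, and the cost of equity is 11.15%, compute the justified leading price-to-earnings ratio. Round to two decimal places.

9.30

Justified leading P/E = b/(r−g) = 0.60/(0.1115−0.047) = 9.3023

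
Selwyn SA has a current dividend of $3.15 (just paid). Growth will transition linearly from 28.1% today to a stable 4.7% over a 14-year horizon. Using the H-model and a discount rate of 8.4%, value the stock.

$228.59

H-model: P₀ = D₀[(1+g_L) + H(g_S−g_L)]/(r−g_L), with H = 14/2 = 7.
P₀ = 3.15 × [(1+0.047) + 7×(0.281−0.047)] / (0.084−0.047)
   = 3.15 × 2.6850 / 0.037 = 228.5878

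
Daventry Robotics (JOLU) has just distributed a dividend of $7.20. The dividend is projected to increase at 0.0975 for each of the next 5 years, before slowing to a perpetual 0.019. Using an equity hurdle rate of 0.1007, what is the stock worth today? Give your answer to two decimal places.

Two-stage DDM. Project D₁…D_5 at 0.0975, terminal growth 0.019, discount at r = 0.1007.
D_1 = 7.9020
D_2 = 8.6724
D_3 = 9.5180
D_4 = 10.4460
D_5 = 11.4645
Terminal value at t=5: TV = D_6/(r−g) = 11.6823/(0.1007−0.019) = 142.9905
P₀ = 7.9020/(1+0.1007)^1 + 8.6724/(1+0.1007)^2 + 9.5180/(1+0.1007)^3 + 10.4460/(1+0.1007)^4 + 11.4645/(1+0.1007)^5 + 142.9905/(1+0.1007)^5 = 124.1911

$124.19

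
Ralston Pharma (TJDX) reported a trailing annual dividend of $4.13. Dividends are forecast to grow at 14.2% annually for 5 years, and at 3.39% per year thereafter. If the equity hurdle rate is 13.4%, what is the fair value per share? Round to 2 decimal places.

Two-stage DDM. Project D₁…D_5 at 0.142, terminal growth 0.0339, discount at r = 0.134.
D_1 = 4.7165
D_2 = 5.3862
D_3 = 6.1510
D_4 = 7.0245
D_5 = 8.0220
Terminal value at t=5: TV = D_6/(r−g) = 8.2939/(0.134−0.0339) = 82.8562
P₀ = 4.7165/(1+0.134)^1 + 5.3862/(1+0.134)^2 + 6.1510/(1+0.134)^3 + 7.0245/(1+0.134)^4 + 8.0220/(1+0.134)^5 + 82.8562/(1+0.134)^5 = 65.2746

$65.27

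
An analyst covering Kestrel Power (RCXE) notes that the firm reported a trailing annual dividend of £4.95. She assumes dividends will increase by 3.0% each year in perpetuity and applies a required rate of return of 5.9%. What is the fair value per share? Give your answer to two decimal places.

£175.81

Gordon growth model: P₀ = D₁/(r − g). D₁ = 4.95 × (1 + 0.03) = 5.0985.
P₀ = 5.0985 / (0.059 − 0.03) = 5.0985 / 0.029 = 175.8103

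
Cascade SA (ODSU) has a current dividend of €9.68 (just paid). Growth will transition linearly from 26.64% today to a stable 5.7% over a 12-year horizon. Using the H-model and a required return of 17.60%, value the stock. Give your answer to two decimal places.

H-model: P₀ = D₀[(1+g_L) + H(g_S−g_L)]/(r−g_L), with H = 12/2 = 6.
P₀ = 9.68 × [(1+0.057) + 6×(0.2664−0.057)] / (0.176−0.057)
   = 9.68 × 2.3134 / 0.119 = 188.1825

€188.18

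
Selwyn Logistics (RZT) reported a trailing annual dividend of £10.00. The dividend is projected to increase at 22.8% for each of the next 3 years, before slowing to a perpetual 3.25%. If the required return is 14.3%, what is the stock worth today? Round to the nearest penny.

£150.56

Two-stage DDM. Project D₁…D_3 at 0.228, terminal growth 0.0325, discount at r = 0.143.
D_1 = 12.2800
D_2 = 15.0798
D_3 = 18.5180
Terminal value at t=3: TV = D_4/(r−g) = 19.1199/(0.143−0.0325) = 173.0306
P₀ = 12.2800/(1+0.143)^1 + 15.0798/(1+0.143)^2 + 18.5180/(1+0.143)^3 + 173.0306/(1+0.143)^3 = 150.5608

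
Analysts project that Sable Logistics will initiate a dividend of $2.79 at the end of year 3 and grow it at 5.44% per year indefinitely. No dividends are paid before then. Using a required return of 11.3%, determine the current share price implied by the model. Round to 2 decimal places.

$38.43

Deferred-dividend DDM. At t=2 the remaining stream is a growing perpetuity with first payment D_3 = 2.79.
V_2 = D_3/(r−g) = 2.79/(0.113−0.0544) = 47.6109
P₀ = V_2/(1+r)^2 = 47.6109/(1+0.113)^2 = 38.4341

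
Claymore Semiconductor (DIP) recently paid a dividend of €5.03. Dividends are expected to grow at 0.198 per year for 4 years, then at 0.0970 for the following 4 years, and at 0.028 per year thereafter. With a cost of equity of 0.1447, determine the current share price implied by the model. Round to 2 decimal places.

Three-stage DDM. Project D₁…D_8; terminal Gordon value at t=8 with g = 0.028; discount at r = 0.1447.
D_1 = 6.0259
D_2 = 7.2191
D_3 = 8.6485
D_4 = 10.3608
D_5 = 11.3658
D_6 = 12.4683
D_7 = 13.6778
D_8 = 15.0045
TV_8 = 15.4246/(0.1447−0.028) = 132.1734
P₀ = Σ Dₜ/(1+r)ᵗ + TV_8/(1+r)^8 = 89.1334

€89.13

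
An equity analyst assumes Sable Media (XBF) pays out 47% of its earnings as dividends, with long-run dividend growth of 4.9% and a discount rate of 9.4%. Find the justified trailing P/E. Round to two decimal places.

Justified trailing P/E = b(1+g)/(r−g) = 0.47×(1+0.049)/(0.094−0.049) = 10.9562

10.96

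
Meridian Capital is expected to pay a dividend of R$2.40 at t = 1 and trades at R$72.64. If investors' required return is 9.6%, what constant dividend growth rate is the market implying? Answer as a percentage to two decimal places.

From P₀ = D₁/(r − g), the implied growth is g = r − D₁/P₀.
g = 0.096 − 2.40/72.64 = 0.096 − 0.03304 = 0.06296

6.30%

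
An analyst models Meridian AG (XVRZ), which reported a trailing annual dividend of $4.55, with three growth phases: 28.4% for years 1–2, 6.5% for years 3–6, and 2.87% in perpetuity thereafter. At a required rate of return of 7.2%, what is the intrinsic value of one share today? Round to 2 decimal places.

Three-stage DDM. Project D₁…D_6; terminal Gordon value at t=6 with g = 0.0287; discount at r = 0.072.
D_1 = 5.8422
D_2 = 7.5014
D_3 = 7.9890
D_4 = 8.5083
D_5 = 9.0613
D_6 = 9.6503
TV_6 = 9.9272/(0.072−0.0287) = 229.2666
P₀ = Σ Dₜ/(1+r)ᵗ + TV_6/(1+r)^6 = 188.7321

$188.73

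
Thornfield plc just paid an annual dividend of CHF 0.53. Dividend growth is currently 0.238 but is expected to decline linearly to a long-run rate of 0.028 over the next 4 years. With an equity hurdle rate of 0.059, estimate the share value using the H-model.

CHF 24.76

H-model: P₀ = D₀[(1+g_L) + H(g_S−g_L)]/(r−g_L), with H = 4/2 = 2.
P₀ = 0.53 × [(1+0.028) + 2×(0.238−0.028)] / (0.059−0.028)
   = 0.53 × 1.4480 / 0.031 = 24.7561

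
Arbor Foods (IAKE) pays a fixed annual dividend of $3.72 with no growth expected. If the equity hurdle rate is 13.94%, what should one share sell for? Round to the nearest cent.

$26.69

Zero-growth DDM (perpetuity): P₀ = D/r = 3.72 / 0.1394 = 26.6858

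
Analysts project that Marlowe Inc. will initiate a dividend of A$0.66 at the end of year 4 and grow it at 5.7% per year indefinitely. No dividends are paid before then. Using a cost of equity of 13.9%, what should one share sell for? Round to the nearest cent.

A$5.45

Deferred-dividend DDM. At t=3 the remaining stream is a growing perpetuity with first payment D_4 = 0.66.
V_3 = D_4/(r−g) = 0.66/(0.139−0.057) = 8.0488
P₀ = V_3/(1+r)^3 = 8.0488/(1+0.139)^3 = 5.4470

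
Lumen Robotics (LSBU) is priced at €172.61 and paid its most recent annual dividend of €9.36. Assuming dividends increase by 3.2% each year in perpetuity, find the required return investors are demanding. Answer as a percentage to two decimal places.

Rearranging the constant-growth DDM: r = D₁/P₀ + g.
D₁ = 9.36 × (1 + 0.032) = 9.6595.
r = 9.6595 / 172.61 + 0.032 = 0.05596 + 0.032 = 0.08796

8.80%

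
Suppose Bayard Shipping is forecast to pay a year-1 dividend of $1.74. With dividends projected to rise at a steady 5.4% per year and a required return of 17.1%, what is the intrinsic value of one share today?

$14.87

Gordon growth model: P₀ = D₁/(r − g), with D₁ = 1.74 given directly.
P₀ = 1.7400 / (0.171 − 0.054) = 1.7400 / 0.117 = 14.8718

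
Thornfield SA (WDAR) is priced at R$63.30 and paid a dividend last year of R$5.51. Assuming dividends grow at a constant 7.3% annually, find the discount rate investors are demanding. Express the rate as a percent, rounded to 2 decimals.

Rearranging the constant-growth DDM: r = D₁/P₀ + g.
D₁ = 5.51 × (1 + 0.073) = 5.9122.
r = 5.9122 / 63.30 + 0.073 = 0.09340 + 0.073 = 0.16640

16.64%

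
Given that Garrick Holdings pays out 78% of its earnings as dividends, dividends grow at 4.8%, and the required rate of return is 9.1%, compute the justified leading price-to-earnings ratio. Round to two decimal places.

18.14

Justified leading P/E = b/(r−g) = 0.78/(0.091−0.048) = 18.1395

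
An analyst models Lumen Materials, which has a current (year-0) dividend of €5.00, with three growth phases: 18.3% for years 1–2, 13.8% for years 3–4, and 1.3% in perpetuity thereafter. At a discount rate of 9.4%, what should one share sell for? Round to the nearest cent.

€102.78

Three-stage DDM. Project D₁…D_4; terminal Gordon value at t=4 with g = 0.013; discount at r = 0.094.
D_1 = 5.9150
D_2 = 6.9974
D_3 = 7.9631
D_4 = 9.0620
TV_4 = 9.1798/(0.094−0.013) = 113.3309
P₀ = Σ Dₜ/(1+r)ᵗ + TV_4/(1+r)^4 = 102.7802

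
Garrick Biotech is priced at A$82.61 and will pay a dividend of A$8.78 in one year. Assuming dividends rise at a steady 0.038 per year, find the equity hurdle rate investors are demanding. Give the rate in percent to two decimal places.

Rearranging the constant-growth DDM: r = D₁/P₀ + g.
r = 8.7800 / 82.61 + 0.038 = 0.10628 + 0.038 = 0.14428

14.43%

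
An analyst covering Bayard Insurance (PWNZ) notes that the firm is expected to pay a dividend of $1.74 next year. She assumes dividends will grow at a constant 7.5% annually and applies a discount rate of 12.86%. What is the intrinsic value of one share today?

$32.46

Gordon growth model: P₀ = D₁/(r − g), with D₁ = 1.74 given directly.
P₀ = 1.7400 / (0.1286 − 0.075) = 1.7400 / 0.0536 = 32.4627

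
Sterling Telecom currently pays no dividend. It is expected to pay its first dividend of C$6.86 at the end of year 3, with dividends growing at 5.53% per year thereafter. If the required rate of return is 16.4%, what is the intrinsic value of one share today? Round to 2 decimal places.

Deferred-dividend DDM. At t=2 the remaining stream is a growing perpetuity with first payment D_3 = 6.86.
V_2 = D_3/(r−g) = 6.86/(0.164−0.0553) = 63.1095
P₀ = V_2/(1+r)^2 = 63.1095/(1+0.164)^2 = 46.5788

C$46.58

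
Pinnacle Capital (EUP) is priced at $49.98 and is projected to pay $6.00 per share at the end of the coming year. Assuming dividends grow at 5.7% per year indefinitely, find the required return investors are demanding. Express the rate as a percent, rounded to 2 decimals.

Rearranging the constant-growth DDM: r = D₁/P₀ + g.
r = 6.0000 / 49.98 + 0.057 = 0.12005 + 0.057 = 0.17705

17.70%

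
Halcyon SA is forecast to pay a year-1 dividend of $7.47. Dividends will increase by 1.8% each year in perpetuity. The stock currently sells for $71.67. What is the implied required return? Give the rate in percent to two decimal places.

Rearranging the constant-growth DDM: r = D₁/P₀ + g.
r = 7.4700 / 71.67 + 0.018 = 0.10423 + 0.018 = 0.12223

12.22%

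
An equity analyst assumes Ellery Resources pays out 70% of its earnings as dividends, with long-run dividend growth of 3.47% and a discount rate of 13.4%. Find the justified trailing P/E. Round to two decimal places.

Justified trailing P/E = b(1+g)/(r−g) = 0.70×(1+0.0347)/(0.134−0.0347) = 7.2940

7.29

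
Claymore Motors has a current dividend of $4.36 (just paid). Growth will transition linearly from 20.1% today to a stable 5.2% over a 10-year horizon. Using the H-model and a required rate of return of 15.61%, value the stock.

$75.26

H-model: P₀ = D₀[(1+g_L) + H(g_S−g_L)]/(r−g_L), with H = 10/2 = 5.
P₀ = 4.36 × [(1+0.052) + 5×(0.201−0.052)] / (0.1561−0.052)
   = 4.36 × 1.7970 / 0.1041 = 75.2634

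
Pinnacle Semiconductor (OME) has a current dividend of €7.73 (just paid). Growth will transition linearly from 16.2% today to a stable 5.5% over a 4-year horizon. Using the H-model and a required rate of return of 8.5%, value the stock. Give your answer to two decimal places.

H-model: P₀ = D₀[(1+g_L) + H(g_S−g_L)]/(r−g_L), with H = 4/2 = 2.
P₀ = 7.73 × [(1+0.055) + 2×(0.162−0.055)] / (0.085−0.055)
   = 7.73 × 1.2690 / 0.03 = 326.9790

€326.98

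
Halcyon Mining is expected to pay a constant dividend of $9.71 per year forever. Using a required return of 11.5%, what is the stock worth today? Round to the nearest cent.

$84.43

Zero-growth DDM (perpetuity): P₀ = D/r = 9.71 / 0.115 = 84.4348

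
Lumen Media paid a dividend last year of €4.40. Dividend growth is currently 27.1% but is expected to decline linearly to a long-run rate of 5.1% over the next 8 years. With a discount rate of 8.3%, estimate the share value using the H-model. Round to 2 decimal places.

€265.51

H-model: P₀ = D₀[(1+g_L) + H(g_S−g_L)]/(r−g_L), with H = 8/2 = 4.
P₀ = 4.40 × [(1+0.051) + 4×(0.271−0.051)] / (0.083−0.051)
   = 4.40 × 1.9310 / 0.032 = 265.5125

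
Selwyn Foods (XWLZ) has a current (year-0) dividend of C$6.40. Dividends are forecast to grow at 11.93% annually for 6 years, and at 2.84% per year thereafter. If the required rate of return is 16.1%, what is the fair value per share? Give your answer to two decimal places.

Two-stage DDM. Project D₁…D_6 at 0.1193, terminal growth 0.0284, discount at r = 0.161.
D_1 = 7.1635
D_2 = 8.0181
D_3 = 8.9747
D_4 = 10.0454
D_5 = 11.2438
D_6 = 12.5852
Terminal value at t=6: TV = D_7/(r−g) = 12.9426/(0.161−0.0284) = 97.6062
P₀ = 7.1635/(1+0.161)^1 + 8.0181/(1+0.161)^2 + 8.9747/(1+0.161)^3 + 10.0454/(1+0.161)^4 + 11.2438/(1+0.161)^5 + 12.5852/(1+0.161)^6 + 97.6062/(1+0.161)^6 = 73.7067

C$73.71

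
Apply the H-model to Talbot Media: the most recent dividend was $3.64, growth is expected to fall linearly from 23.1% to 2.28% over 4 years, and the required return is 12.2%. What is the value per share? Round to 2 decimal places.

H-model: P₀ = D₀[(1+g_L) + H(g_S−g_L)]/(r−g_L), with H = 4/2 = 2.
P₀ = 3.64 × [(1+0.0228) + 2×(0.231−0.0228)] / (0.122−0.0228)
   = 3.64 × 1.4392 / 0.0992 = 52.8094

$52.81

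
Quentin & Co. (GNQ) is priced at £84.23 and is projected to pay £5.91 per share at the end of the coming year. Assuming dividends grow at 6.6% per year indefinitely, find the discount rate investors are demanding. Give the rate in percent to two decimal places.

13.62%

Rearranging the constant-growth DDM: r = D₁/P₀ + g.
r = 5.9100 / 84.23 + 0.066 = 0.07017 + 0.066 = 0.13617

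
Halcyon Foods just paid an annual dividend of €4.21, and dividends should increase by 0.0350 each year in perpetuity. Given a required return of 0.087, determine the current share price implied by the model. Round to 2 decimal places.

€83.80

Gordon growth model: P₀ = D₁/(r − g). D₁ = 4.21 × (1 + 0.035) = 4.3573.
P₀ = 4.3573 / (0.087 − 0.035) = 4.3573 / 0.052 = 83.7952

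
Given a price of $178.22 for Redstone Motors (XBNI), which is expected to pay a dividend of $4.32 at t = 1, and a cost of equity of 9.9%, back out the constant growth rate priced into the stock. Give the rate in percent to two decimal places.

From P₀ = D₁/(r − g), the implied growth is g = r − D₁/P₀.
g = 0.099 − 4.32/178.22 = 0.099 − 0.02424 = 0.07476

7.48%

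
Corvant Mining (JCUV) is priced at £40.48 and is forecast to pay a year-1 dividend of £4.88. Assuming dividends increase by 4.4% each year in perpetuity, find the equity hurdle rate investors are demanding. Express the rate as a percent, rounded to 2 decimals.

16.46%

Rearranging the constant-growth DDM: r = D₁/P₀ + g.
r = 4.8800 / 40.48 + 0.044 = 0.12055 + 0.044 = 0.16455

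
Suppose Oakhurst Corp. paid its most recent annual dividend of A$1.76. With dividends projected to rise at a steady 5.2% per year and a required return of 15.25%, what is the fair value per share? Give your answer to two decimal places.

Gordon growth model: P₀ = D₁/(r − g). D₁ = 1.76 × (1 + 0.052) = 1.8515.
P₀ = 1.8515 / (0.1525 − 0.052) = 1.8515 / 0.1005 = 18.4231

A$18.42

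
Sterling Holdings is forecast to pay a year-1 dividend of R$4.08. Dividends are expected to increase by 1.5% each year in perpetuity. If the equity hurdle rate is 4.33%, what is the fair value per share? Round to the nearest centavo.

R$144.17

Gordon growth model: P₀ = D₁/(r − g), with D₁ = 4.08 given directly.
P₀ = 4.0800 / (0.0433 − 0.015) = 4.0800 / 0.0283 = 144.1696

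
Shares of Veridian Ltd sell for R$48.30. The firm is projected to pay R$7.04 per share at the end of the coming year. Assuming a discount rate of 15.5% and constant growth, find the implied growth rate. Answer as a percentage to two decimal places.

From P₀ = D₁/(r − g), the implied growth is g = r − D₁/P₀.
g = 0.155 − 7.04/48.30 = 0.155 − 0.14576 = 0.00924

0.92%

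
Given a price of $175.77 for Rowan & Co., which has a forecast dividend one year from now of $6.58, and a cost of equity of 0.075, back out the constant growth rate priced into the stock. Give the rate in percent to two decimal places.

From P₀ = D₁/(r − g), the implied growth is g = r − D₁/P₀.
g = 0.075 − 6.58/175.77 = 0.075 − 0.03744 = 0.03756

3.76%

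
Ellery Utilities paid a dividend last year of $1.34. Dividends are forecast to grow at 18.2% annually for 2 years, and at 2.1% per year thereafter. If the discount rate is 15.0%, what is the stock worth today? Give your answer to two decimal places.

$14.00

Two-stage DDM. Project D₁…D_2 at 0.182, terminal growth 0.021, discount at r = 0.15.
D_1 = 1.5839
D_2 = 1.8721
Terminal value at t=2: TV = D_3/(r−g) = 1.9115/(0.15−0.021) = 14.8175
P₀ = 1.5839/(1+0.15)^1 + 1.8721/(1+0.15)^2 + 14.8175/(1+0.15)^2 = 13.9971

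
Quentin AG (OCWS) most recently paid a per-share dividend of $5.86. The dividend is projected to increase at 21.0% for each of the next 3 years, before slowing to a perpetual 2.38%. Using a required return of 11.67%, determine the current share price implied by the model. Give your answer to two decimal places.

$102.84

Two-stage DDM. Project D₁…D_3 at 0.21, terminal growth 0.0238, discount at r = 0.1167.
D_1 = 7.0906
D_2 = 8.5796
D_3 = 10.3813
Terminal value at t=3: TV = D_4/(r−g) = 10.6284/(0.1167−0.0238) = 114.4071
P₀ = 7.0906/(1+0.1167)^1 + 8.5796/(1+0.1167)^2 + 10.3813/(1+0.1167)^3 + 114.4071/(1+0.1167)^3 = 102.8415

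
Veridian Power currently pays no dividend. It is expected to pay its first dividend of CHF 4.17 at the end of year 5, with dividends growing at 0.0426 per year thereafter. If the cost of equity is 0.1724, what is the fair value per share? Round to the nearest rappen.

CHF 17.00

Deferred-dividend DDM. At t=4 the remaining stream is a growing perpetuity with first payment D_5 = 4.17.
V_4 = D_5/(r−g) = 4.17/(0.1724−0.0426) = 32.1263
P₀ = V_4/(1+r)^4 = 32.1263/(1+0.1724)^4 = 17.0043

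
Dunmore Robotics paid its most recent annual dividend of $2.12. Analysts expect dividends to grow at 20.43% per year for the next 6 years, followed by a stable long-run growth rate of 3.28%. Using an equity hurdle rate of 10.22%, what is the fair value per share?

$71.23

Two-stage DDM. Project D₁…D_6 at 0.2043, terminal growth 0.0328, discount at r = 0.1022.
D_1 = 2.5531
D_2 = 3.0747
D_3 = 3.7029
D_4 = 4.4594
D_5 = 5.3704
D_6 = 6.4676
Terminal value at t=6: TV = D_7/(r−g) = 6.6797/(0.1022−0.0328) = 96.2500
P₀ = 2.5531/(1+0.1022)^1 + 3.0747/(1+0.1022)^2 + 3.7029/(1+0.1022)^3 + 4.4594/(1+0.1022)^4 + 5.3704/(1+0.1022)^5 + 6.4676/(1+0.1022)^6 + 96.2500/(1+0.1022)^6 = 71.2263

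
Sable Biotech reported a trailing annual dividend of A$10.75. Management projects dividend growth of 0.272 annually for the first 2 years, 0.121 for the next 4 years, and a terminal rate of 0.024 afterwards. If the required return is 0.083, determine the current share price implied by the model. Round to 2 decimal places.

A$387.61

Three-stage DDM. Project D₁…D_6; terminal Gordon value at t=6 with g = 0.024; discount at r = 0.083.
D_1 = 13.6740
D_2 = 17.3933
D_3 = 19.4979
D_4 = 21.8572
D_5 = 24.5019
D_6 = 27.4666
TV_6 = 28.1258/(0.083−0.024) = 476.7087
P₀ = Σ Dₜ/(1+r)ᵗ + TV_6/(1+r)^6 = 387.6114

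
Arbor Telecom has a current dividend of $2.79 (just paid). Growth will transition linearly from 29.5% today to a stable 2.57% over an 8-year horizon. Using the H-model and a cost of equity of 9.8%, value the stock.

H-model: P₀ = D₀[(1+g_L) + H(g_S−g_L)]/(r−g_L), with H = 8/2 = 4.
P₀ = 2.79 × [(1+0.0257) + 4×(0.295−0.0257)] / (0.098−0.0257)
   = 2.79 × 2.1029 / 0.0723 = 81.1493

$81.15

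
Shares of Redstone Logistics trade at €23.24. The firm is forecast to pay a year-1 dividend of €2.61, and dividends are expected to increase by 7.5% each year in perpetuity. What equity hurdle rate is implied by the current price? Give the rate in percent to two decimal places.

Rearranging the constant-growth DDM: r = D₁/P₀ + g.
r = 2.6100 / 23.24 + 0.075 = 0.11231 + 0.075 = 0.18731

18.73%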